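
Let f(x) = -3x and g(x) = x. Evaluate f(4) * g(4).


f(4) = -12
g(4) = 4
Product = -48

-48


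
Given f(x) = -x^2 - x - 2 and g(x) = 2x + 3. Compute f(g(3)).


-92


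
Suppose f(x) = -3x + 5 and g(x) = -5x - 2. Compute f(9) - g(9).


f(9) = -22
g(9) = -47
Difference = 25

25


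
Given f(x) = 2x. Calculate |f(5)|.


f(5) = 10
|10| = 10

10


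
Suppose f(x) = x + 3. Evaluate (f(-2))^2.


f(-2) = 1
(1)^2 = 1

1


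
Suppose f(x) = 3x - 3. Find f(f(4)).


f(4) = 9
f(9) = 24

24


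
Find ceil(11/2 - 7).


-1


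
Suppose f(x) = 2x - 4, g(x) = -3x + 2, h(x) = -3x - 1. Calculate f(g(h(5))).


h(5) = -16
g(-16) = 50
f(50) = 96

96


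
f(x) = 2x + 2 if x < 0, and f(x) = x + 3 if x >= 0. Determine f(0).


0 satisfies x >= 0
f(0) = 3

3


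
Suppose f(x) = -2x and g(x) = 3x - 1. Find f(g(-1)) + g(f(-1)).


f(g(-1)) = 8
g(f(-1)) = 5
Sum = 13

13


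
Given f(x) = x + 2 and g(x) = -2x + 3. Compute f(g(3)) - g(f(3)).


f(g(3)) = -1
g(f(3)) = -7
Difference = 6

6


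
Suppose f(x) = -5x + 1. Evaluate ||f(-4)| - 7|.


f(-4) = 21
|21| = 21
|21 - 7| = 14

14


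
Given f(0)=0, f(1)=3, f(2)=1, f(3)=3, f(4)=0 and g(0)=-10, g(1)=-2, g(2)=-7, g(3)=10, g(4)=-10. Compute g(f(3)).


10


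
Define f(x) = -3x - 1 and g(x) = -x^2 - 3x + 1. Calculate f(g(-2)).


-10


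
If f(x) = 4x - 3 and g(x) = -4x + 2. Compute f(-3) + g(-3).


-1


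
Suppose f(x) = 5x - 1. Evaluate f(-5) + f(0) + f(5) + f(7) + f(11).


f(-5) = -26
f(0) = -1
f(5) = 24
f(7) = 34
f(11) = 54
Sum = 85

85


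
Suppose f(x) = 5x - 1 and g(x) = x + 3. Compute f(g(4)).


g(4) = 7
f(7) = 34

34


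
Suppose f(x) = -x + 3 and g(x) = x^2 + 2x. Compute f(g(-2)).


g(-2) = 0
f(0) = 3

3


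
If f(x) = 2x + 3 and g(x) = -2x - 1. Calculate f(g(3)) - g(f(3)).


f(g(3)) = -11
g(f(3)) = -19
Difference = 8

8


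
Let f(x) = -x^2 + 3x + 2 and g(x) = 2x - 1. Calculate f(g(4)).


g(4) = 7
f(7) = (-1)*(7)^2 + 3*(7) + 2 = -26

-26


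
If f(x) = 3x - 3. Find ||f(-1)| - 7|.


f(-1) = -6
|-6| = 6
|6 - 7| = 1

1


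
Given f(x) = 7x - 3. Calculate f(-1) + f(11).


f(-1) = -10
f(11) = 74
Sum = 64

64


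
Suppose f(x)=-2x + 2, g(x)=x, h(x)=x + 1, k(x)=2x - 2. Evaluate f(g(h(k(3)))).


k(3) = 4
h(4) = 5
g(5) = 5
f(5) = -8

-8


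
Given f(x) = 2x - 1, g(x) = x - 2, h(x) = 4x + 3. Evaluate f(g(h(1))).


h(1) = 7
g(7) = 5
f(5) = 9

9


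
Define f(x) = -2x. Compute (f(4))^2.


f(4) = -8
(-8)^2 = 64

64


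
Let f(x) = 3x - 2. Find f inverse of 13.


Solve 3x - 2 = 13
x = (13 + 2) / 3 = 5

5


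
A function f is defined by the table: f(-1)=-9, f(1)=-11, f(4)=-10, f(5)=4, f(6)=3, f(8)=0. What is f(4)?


-10


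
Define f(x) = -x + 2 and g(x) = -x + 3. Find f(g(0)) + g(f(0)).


f(g(0)) = -1
g(f(0)) = 1
Sum = 0

0


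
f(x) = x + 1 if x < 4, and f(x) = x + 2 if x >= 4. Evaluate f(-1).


0


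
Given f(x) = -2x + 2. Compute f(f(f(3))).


f(3) = -4
f(-4) = 10
f(10) = -18

-18


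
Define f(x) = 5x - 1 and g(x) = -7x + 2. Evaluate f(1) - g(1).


f(1) = 4
g(1) = -5
Difference = 9

9


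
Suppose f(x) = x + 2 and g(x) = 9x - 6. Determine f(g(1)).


g(1) = 3
f(3) = 5

5


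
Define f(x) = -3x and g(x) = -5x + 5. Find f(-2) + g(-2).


f(-2) = 6
g(-2) = 15
Sum = 21

21


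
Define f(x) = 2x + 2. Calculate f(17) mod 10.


f(17) = 36
36 mod 10 = 6

6


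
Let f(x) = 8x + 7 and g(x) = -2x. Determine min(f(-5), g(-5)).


f(-5) = -33
g(-5) = 10
min = -33

-33


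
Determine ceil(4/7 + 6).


4/7 = 0.5714
0.5714 + 6 = 6.5714
ceil(6.5714) = 7

7


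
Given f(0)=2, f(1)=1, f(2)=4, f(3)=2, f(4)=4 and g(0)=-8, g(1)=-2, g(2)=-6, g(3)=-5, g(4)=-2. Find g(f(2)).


-2


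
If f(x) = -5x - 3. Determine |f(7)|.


f(7) = -38
|-38| = 38

38


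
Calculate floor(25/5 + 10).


25/5 = 5
5 + 10 = 15
floor(15) = 15

15


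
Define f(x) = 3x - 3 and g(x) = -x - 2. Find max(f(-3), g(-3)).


1


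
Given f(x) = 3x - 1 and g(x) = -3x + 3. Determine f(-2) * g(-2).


f(-2) = -7
g(-2) = 9
Product = -63

-63


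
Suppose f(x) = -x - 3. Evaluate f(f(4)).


f(4) = -7
f(-7) = 4

4


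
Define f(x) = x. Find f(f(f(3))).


3


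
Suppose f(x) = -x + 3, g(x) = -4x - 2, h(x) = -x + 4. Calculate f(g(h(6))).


-3


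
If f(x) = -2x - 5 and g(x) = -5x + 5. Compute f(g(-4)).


-55


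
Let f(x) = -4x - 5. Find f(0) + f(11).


f(0) = -5
f(11) = -49
Sum = -54

-54


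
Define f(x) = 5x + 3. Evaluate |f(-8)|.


f(-8) = -37
|-37| = 37

37


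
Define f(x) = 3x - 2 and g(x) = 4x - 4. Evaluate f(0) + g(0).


f(0) = -2
g(0) = -4
Sum = -6

-6


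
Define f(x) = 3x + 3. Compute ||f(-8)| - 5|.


16


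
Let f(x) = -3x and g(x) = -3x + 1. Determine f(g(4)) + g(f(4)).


f(g(4)) = 33
g(f(4)) = 37
Sum = 70

70


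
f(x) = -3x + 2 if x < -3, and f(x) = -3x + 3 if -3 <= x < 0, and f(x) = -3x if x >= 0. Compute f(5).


5 satisfies x >= 0
f(5) = -15

-15


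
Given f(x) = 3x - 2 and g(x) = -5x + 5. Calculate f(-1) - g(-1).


f(-1) = -5
g(-1) = 10
Difference = -15

-15


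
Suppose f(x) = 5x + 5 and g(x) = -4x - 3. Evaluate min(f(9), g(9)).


-39


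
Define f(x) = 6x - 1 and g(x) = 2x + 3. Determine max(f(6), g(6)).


35


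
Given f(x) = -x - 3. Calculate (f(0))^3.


f(0) = -3
(-3)^3 = -27

-27


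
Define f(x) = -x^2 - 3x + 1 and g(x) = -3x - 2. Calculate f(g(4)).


-153


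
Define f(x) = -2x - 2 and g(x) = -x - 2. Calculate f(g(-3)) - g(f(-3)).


2


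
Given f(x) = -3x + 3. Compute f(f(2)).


f(2) = -3
f(-3) = 12

12


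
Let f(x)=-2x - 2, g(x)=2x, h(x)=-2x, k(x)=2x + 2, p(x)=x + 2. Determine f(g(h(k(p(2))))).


p(2) = 4
k(4) = 10
h(10) = -20
g(-20) = -40
f(-40) = 78

78


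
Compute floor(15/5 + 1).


15/5 = 3
3 + 1 = 4
floor(4) = 4

4


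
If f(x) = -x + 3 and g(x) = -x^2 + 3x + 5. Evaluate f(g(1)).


-4


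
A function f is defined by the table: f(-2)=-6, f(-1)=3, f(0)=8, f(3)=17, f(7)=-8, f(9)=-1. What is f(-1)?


Reading from the table at x = -1

3


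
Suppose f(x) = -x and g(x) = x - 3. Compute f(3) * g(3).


0


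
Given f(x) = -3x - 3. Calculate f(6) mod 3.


0


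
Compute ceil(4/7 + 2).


4/7 = 0.5714
0.5714 + 2 = 2.5714
ceil(2.5714) = 3

3


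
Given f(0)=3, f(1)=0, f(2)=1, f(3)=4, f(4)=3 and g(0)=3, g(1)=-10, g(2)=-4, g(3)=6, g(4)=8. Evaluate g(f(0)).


f(0) = 3
g(3) = 6

6


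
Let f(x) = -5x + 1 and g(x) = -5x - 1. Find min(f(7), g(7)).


-36


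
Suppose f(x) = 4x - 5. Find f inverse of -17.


-3


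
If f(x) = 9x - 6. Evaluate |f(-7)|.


69


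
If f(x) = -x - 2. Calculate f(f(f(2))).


f(2) = -4
f(-4) = 2
f(2) = -4

-4


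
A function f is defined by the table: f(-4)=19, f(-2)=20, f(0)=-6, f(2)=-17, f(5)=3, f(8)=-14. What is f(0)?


Reading from the table at x = 0

-6


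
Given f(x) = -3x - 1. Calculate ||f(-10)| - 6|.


23


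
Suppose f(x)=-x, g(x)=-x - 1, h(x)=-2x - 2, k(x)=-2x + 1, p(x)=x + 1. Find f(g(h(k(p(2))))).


p(2) = 3
k(3) = -5
h(-5) = 8
g(8) = -9
f(-9) = 9

9


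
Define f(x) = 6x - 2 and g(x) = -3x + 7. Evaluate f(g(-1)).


58


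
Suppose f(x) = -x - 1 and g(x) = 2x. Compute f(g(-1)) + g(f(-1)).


f(g(-1)) = 1
g(f(-1)) = 0
Sum = 1

1


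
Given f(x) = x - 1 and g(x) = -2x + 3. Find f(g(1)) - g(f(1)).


f(g(1)) = 0
g(f(1)) = 3
Difference = -3

-3


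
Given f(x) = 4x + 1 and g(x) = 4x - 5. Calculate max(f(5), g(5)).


f(5) = 21
g(5) = 15
max = 21

21


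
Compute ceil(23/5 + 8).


23/5 = 4.6
4.6 + 8 = 12.6
ceil(12.6) = 13

13


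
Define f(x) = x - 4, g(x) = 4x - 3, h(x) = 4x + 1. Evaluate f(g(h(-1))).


h(-1) = -3
g(-3) = -15
f(-15) = -19

-19


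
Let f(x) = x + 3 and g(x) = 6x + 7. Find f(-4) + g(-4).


f(-4) = -1
g(-4) = -17
Sum = -18

-18


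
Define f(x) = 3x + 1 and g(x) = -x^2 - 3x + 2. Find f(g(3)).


g(3) = -16
f(-16) = -47

-47


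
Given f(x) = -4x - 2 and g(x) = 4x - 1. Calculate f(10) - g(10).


f(10) = -42
g(10) = 39
Difference = -81

-81


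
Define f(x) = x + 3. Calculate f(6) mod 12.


f(6) = 9
9 mod 12 = 9

9


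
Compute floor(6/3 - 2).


0


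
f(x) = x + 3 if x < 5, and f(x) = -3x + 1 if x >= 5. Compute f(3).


3 satisfies x < 5
f(3) = 6

6


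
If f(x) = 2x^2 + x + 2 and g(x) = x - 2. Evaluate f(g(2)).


2


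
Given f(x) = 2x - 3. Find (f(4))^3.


f(4) = 5
(5)^3 = 125

125


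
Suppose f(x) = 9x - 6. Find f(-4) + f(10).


f(-4) = -42
f(10) = 84
Sum = 42

42


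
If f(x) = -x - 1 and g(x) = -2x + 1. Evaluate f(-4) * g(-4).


f(-4) = 3
g(-4) = 9
Product = 27

27


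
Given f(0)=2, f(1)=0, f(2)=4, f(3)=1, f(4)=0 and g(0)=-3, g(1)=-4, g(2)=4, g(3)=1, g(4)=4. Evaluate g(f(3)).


f(3) = 1
g(1) = -4

-4


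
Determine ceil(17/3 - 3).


17/3 = 5.6667
5.6667 - 3 = 2.6667
ceil(2.6667) = 3

3


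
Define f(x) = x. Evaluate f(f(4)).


f(4) = 4
f(4) = 4

4


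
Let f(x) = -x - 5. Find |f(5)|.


f(5) = -10
|-10| = 10

10


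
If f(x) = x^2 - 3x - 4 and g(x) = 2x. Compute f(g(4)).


g(4) = 8
f(8) = 1*(8)^2 - 3*(8) - 4 = 36

36


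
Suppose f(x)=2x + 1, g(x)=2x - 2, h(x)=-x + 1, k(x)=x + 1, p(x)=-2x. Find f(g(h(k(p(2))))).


p(2) = -4
k(-4) = -3
h(-3) = 4
g(4) = 6
f(6) = 13

13


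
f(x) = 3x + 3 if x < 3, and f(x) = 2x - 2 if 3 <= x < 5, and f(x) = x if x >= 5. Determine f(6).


6 satisfies x >= 5
f(6) = 6

6


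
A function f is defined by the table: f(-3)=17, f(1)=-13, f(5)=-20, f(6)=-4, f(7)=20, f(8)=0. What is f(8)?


Reading from the table at x = 8

0


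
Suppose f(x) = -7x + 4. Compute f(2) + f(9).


f(2) = -10
f(9) = -59
Sum = -69

-69


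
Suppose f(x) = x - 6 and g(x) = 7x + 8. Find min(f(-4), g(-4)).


f(-4) = -10
g(-4) = -20
min = -20

-20


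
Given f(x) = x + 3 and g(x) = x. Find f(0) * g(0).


f(0) = 3
g(0) = 0
Product = 0

0


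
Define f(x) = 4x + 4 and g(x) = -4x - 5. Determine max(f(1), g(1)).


f(1) = 8
g(1) = -9
max = 8

8


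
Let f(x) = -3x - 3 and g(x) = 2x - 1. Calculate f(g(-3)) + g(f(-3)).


f(g(-3)) = 18
g(f(-3)) = 11
Sum = 29

29


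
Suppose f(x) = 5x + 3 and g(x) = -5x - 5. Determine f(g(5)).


g(5) = -30
f(-30) = -147

-147


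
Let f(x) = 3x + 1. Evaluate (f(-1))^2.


f(-1) = -2
(-2)^2 = 4

4


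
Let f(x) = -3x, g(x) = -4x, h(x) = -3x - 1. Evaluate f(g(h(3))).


h(3) = -10
g(-10) = 40
f(40) = -120

-120


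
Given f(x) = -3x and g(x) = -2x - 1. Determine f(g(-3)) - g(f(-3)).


f(g(-3)) = -15
g(f(-3)) = -19
Difference = 4

4


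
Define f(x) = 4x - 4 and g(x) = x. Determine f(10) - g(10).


f(10) = 36
g(10) = 10
Difference = 26

26


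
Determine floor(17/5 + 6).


17/5 = 3.4
3.4 + 6 = 9.4
floor(9.4) = 9

9


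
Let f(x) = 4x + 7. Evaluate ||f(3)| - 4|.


f(3) = 19
|19| = 19
|19 - 4| = 15

15


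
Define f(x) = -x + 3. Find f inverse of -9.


Solve -x + 3 = -9
x = (-9 - 3) / (-1) = 12

12


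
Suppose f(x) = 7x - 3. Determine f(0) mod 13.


f(0) = -3
-3 mod 13 = 10

10


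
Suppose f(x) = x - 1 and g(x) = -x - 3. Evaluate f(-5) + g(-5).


f(-5) = -6
g(-5) = 2
Sum = -4

-4


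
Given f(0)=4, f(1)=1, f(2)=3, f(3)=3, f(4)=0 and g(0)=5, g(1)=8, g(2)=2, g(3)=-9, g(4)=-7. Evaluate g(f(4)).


f(4) = 0
g(0) = 5

5


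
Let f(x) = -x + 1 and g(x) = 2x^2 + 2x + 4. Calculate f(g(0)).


g(0) = 4
f(4) = -3

-3


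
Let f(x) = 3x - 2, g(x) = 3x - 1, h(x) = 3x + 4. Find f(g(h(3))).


112


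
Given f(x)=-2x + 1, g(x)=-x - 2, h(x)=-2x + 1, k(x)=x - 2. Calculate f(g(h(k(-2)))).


k(-2) = -4
h(-4) = 9
g(9) = -11
f(-11) = 23

23


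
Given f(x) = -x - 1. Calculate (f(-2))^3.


f(-2) = 1
(1)^3 = 1

1


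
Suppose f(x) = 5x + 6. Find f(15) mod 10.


f(15) = 81
81 mod 10 = 1

1


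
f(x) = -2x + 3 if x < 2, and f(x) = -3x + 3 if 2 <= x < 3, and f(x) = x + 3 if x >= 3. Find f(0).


3


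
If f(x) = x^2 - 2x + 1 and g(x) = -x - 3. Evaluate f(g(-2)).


4


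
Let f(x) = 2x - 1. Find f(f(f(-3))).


f(-3) = -7
f(-7) = -15
f(-15) = -31

-31


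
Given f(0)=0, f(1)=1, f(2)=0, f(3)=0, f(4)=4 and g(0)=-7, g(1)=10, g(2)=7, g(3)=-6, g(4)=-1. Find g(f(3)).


f(3) = 0
g(0) = -7

-7


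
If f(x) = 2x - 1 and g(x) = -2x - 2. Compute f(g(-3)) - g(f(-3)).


f(g(-3)) = 7
g(f(-3)) = 12
Difference = -5

-5


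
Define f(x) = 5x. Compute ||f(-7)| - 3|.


f(-7) = -35
|-35| = 35
|35 - 3| = 32

32


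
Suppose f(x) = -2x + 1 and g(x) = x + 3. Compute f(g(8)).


-21


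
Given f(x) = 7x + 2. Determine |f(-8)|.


f(-8) = -54
|-54| = 54

54


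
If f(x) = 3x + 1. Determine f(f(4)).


f(4) = 13
f(13) = 40

40


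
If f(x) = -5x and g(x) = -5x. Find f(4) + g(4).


f(4) = -20
g(4) = -20
Sum = -40

-40


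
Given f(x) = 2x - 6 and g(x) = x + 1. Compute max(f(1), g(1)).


f(1) = -4
g(1) = 2
max = 2

2


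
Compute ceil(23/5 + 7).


12


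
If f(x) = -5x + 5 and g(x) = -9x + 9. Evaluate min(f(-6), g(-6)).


f(-6) = 35
g(-6) = 63
min = 35

35


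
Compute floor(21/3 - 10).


-3


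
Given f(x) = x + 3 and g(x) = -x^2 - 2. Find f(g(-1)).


g(-1) = -3
f(-3) = 0

0


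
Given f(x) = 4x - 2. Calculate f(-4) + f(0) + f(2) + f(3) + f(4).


f(-4) = -18
f(0) = -2
f(2) = 6
f(3) = 10
f(4) = 14
Sum = 10

10


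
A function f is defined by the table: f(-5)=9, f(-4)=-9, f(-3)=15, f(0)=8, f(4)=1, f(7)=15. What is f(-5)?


Reading from the table at x = -5

9


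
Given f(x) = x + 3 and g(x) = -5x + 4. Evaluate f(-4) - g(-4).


f(-4) = -1
g(-4) = 24
Difference = -25

-25


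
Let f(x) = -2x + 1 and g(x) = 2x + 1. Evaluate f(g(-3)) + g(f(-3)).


26


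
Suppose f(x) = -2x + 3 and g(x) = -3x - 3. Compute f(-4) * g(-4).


f(-4) = 11
g(-4) = 9
Product = 99

99


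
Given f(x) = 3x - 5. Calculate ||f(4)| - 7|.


f(4) = 7
|7| = 7
|7 - 7| = 0

0


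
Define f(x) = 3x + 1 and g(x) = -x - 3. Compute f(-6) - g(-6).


f(-6) = -17
g(-6) = 3
Difference = -20

-20


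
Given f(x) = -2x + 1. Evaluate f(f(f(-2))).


f(-2) = 5
f(5) = -9
f(-9) = 19

19


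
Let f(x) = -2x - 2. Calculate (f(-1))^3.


f(-1) = 0
(0)^3 = 0

0


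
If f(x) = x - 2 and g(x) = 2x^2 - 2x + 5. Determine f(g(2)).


g(2) = 9
f(9) = 7

7


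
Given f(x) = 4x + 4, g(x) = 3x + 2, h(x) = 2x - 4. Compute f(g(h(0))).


h(0) = -4
g(-4) = -10
f(-10) = -36

-36


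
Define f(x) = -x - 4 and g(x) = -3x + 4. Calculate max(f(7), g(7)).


-11


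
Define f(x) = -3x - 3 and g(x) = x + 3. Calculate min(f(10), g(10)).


f(10) = -33
g(10) = 13
min = -33

-33


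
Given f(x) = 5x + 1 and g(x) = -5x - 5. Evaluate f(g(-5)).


g(-5) = 20
f(20) = 101

101


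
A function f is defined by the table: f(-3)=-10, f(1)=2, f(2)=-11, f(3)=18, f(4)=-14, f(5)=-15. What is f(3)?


Reading from the table at x = 3

18


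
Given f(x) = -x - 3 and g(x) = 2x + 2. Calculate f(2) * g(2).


f(2) = -5
g(2) = 6
Product = -30

-30


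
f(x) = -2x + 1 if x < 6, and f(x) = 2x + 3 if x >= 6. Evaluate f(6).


6 satisfies x >= 6
f(6) = 15

15


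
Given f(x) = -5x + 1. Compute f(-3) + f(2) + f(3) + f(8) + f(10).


-95


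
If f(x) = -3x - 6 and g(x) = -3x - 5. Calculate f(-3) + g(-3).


f(-3) = 3
g(-3) = 4
Sum = 7

7


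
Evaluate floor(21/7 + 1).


21/7 = 3
3 + 1 = 4
floor(4) = 4

4


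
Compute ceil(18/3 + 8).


18/3 = 6
6 + 8 = 14
ceil(14) = 14

14


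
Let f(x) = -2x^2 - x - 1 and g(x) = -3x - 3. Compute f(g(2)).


g(2) = -9
f(-9) = (-2)*(-9)^2 - 1*(-9) - 1 = -154

-154


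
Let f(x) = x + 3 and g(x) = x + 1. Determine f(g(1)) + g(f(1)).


f(g(1)) = 5
g(f(1)) = 5
Sum = 10

10


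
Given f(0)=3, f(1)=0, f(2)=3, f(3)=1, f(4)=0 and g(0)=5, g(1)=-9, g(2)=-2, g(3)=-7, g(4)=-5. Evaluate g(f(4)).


f(4) = 0
g(0) = 5

5


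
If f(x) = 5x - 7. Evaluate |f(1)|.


f(1) = -2
|-2| = 2

2


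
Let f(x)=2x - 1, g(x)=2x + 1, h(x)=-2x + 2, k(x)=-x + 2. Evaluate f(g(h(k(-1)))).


k(-1) = 3
h(3) = -4
g(-4) = -7
f(-7) = -15

-15


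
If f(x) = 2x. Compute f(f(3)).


12


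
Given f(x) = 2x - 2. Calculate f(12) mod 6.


f(12) = 22
22 mod 6 = 4

4


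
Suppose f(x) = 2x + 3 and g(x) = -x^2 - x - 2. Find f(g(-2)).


-5


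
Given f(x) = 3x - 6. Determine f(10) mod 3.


f(10) = 24
24 mod 3 = 0

0


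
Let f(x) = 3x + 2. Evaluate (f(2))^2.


f(2) = 8
(8)^2 = 64

64


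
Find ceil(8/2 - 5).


8/2 = 4
4 - 5 = -1
ceil(-1) = -1

-1


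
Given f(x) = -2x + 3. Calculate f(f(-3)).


f(-3) = 9
f(9) = -15

-15


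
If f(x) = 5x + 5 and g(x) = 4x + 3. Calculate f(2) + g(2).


f(2) = 15
g(2) = 11
Sum = 26

26


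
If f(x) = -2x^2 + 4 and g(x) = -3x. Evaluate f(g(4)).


g(4) = -12
f(-12) = (-2)*(-12)^2 + 4 = -284

-284


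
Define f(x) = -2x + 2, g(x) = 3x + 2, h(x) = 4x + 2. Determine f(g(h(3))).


-86


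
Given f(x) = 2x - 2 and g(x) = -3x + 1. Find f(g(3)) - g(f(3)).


f(g(3)) = -18
g(f(3)) = -11
Difference = -7

-7


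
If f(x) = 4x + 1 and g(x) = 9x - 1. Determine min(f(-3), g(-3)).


f(-3) = -11
g(-3) = -28
min = -28

-28


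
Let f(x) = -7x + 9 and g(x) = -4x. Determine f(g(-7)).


g(-7) = 28
f(28) = -187

-187


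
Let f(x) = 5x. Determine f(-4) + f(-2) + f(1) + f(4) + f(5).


f(-4) = -20
f(-2) = -10
f(1) = 5
f(4) = 20
f(5) = 25
Sum = 20

20


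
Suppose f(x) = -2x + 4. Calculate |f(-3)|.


10


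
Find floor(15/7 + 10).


15/7 = 2.1429
2.1429 + 10 = 12.1429
floor(12.1429) = 12

12


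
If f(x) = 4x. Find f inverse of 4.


Solve 4x = 4
x = (4) / 4 = 1

1


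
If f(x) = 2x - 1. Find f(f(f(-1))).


-15


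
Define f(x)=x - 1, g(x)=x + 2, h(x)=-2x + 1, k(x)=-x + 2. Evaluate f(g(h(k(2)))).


k(2) = 0
h(0) = 1
g(1) = 3
f(3) = 2

2


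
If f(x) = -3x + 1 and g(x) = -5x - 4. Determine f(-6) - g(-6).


f(-6) = 19
g(-6) = 26
Difference = -7

-7


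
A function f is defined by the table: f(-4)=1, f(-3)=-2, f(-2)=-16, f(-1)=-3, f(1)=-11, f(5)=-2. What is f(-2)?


Reading from the table at x = -2

-16


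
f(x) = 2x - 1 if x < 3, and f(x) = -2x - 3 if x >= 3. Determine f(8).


8 satisfies x >= 3
f(8) = -19

-19


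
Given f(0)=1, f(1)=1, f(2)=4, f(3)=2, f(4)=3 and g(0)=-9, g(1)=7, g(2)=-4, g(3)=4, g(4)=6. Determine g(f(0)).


f(0) = 1
g(1) = 7

7


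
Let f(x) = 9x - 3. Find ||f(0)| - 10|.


7


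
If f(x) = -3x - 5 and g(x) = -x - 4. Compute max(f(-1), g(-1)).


f(-1) = -2
g(-1) = -3
max = -2

-2


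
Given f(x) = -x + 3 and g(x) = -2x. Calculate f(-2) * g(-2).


20


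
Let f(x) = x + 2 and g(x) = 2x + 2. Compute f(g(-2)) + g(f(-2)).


f(g(-2)) = 0
g(f(-2)) = 2
Sum = 2

2


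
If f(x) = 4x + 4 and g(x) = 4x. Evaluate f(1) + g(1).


f(1) = 8
g(1) = 4
Sum = 12

12


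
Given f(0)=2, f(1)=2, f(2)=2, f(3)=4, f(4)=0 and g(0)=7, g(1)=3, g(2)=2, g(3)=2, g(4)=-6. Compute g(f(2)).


f(2) = 2
g(2) = 2

2


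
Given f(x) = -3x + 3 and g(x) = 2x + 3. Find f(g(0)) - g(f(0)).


-15


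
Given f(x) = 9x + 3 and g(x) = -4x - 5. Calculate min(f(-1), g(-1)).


f(-1) = -6
g(-1) = -1
min = -6

-6


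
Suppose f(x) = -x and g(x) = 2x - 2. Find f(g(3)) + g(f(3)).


f(g(3)) = -4
g(f(3)) = -8
Sum = -12

-12


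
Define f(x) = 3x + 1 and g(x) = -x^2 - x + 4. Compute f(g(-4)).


-23


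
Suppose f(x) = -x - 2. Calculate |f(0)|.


f(0) = -2
|-2| = 2

2


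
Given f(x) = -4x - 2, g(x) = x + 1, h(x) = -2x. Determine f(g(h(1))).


h(1) = -2
g(-2) = -1
f(-1) = 2

2


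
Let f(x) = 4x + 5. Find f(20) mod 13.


f(20) = 85
85 mod 13 = 7

7


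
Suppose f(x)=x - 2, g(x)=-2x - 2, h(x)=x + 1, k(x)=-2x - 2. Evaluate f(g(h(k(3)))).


k(3) = -8
h(-8) = -7
g(-7) = 12
f(12) = 10

10


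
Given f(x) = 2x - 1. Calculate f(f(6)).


21


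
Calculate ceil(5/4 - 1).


5/4 = 1.25
1.25 - 1 = 0.25
ceil(0.25) = 1

1


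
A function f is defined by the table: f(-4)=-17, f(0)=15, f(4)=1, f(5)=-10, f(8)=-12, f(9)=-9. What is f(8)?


Reading from the table at x = 8

-12


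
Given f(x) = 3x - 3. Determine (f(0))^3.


f(0) = -3
(-3)^3 = -27

-27


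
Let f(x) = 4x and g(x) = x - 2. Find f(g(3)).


4


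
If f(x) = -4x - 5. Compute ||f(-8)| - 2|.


f(-8) = 27
|27| = 27
|27 - 2| = 25

25


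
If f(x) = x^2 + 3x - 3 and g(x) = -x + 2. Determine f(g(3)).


-5


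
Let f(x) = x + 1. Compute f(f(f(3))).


f(3) = 4
f(4) = 5
f(5) = 6

6


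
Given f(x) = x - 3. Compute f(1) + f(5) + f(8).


f(1) = -2
f(5) = 2
f(8) = 5
Sum = 5

5


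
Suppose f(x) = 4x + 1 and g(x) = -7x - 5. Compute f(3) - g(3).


f(3) = 13
g(3) = -26
Difference = 39

39


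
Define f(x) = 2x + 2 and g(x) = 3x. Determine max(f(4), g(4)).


f(4) = 10
g(4) = 12
max = 12

12


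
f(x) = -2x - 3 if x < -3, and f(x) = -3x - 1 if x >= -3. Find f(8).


-25


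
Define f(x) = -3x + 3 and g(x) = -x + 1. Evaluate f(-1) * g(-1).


f(-1) = 6
g(-1) = 2
Product = 12

12


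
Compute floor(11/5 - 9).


-7


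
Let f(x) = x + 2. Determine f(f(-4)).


f(-4) = -2
f(-2) = 0

0


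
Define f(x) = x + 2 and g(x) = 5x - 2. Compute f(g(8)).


g(8) = 38
f(38) = 40

40


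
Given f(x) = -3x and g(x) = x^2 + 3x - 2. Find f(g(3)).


g(3) = 16
f(16) = -48

-48


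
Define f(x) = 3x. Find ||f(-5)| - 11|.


f(-5) = -15
|-15| = 15
|15 - 11| = 4

4


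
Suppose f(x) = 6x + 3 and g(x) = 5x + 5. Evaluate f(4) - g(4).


2


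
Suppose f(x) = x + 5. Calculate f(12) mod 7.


3


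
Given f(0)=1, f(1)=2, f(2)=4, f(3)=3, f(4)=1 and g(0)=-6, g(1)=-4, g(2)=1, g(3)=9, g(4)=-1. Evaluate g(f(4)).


f(4) = 1
g(1) = -4

-4


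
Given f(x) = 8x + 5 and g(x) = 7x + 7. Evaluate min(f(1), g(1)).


f(1) = 13
g(1) = 14
min = 13

13


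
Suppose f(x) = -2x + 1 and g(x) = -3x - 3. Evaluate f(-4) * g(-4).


f(-4) = 9
g(-4) = 9
Product = 81

81


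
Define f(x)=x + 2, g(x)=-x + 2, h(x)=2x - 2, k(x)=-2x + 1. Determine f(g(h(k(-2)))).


-4


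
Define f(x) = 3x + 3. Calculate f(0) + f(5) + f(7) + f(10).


f(0) = 3
f(5) = 18
f(7) = 24
f(10) = 33
Sum = 78

78


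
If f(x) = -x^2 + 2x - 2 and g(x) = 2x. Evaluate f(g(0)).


g(0) = 0
f(0) = (-1)*(0)^2 + 2*(0) - 2 = -2

-2


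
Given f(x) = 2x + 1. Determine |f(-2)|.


f(-2) = -3
|-3| = 3

3


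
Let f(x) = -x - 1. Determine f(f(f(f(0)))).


f(0) = -1
f(-1) = 0
f(0) = -1
f(-1) = 0

0


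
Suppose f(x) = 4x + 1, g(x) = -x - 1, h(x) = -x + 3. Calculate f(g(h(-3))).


h(-3) = 6
g(6) = -7
f(-7) = -27

-27


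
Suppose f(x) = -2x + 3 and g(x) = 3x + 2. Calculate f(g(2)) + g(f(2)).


-14


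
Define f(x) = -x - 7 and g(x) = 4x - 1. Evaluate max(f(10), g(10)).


f(10) = -17
g(10) = 39
max = 39

39


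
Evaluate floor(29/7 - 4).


29/7 = 4.1429
4.1429 - 4 = 0.1429
floor(0.1429) = 0

0


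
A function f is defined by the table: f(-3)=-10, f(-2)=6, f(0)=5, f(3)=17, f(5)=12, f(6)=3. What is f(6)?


Reading from the table at x = 6

3


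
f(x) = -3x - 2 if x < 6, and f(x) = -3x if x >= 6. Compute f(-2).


-2 satisfies x < 6
f(-2) = 4

4


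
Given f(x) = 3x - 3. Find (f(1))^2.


f(1) = 0
(0)^2 = 0

0


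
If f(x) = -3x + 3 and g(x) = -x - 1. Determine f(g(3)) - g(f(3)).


10


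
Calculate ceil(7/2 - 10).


7/2 = 3.5
3.5 - 10 = -6.5
ceil(-6.5) = -6

-6


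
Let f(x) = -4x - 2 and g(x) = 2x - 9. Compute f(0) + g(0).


f(0) = -2
g(0) = -9
Sum = -11

-11


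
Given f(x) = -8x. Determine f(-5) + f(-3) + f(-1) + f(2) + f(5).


f(-5) = 40
f(-3) = 24
f(-1) = 8
f(2) = -16
f(5) = -40
Sum = 16

16


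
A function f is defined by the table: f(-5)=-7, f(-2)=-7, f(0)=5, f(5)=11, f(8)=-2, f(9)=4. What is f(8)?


Reading from the table at x = 8

-2


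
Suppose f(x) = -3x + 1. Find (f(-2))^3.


f(-2) = 7
(7)^3 = 343

343


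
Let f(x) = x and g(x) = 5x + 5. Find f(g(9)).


g(9) = 50
f(50) = 50

50


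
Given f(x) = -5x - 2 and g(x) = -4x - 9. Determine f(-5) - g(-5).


f(-5) = 23
g(-5) = 11
Difference = 12

12


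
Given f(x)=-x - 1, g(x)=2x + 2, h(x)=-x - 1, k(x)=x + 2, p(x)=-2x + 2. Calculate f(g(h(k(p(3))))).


p(3) = -4
k(-4) = -2
h(-2) = 1
g(1) = 4
f(4) = -5

-5


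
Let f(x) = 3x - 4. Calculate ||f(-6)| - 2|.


f(-6) = -22
|-22| = 22
|22 - 2| = 20

20


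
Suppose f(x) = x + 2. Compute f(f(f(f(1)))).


f(1) = 3
f(3) = 5
f(5) = 7
f(7) = 9

9


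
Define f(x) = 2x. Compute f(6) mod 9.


f(6) = 12
12 mod 9 = 3

3


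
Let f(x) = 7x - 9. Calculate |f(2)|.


f(2) = 5
|5| = 5

5


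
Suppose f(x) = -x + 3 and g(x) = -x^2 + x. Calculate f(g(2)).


5


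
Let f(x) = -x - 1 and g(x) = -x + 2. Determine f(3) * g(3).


f(3) = -4
g(3) = -1
Product = 4

4


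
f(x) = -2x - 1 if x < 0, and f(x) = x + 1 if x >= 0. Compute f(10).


10 satisfies x >= 0
f(10) = 11

11


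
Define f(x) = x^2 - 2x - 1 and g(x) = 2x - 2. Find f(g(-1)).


g(-1) = -4
f(-4) = 1*(-4)^2 - 2*(-4) - 1 = 23

23


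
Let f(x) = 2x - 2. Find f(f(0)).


-6


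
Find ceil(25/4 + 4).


25/4 = 6.25
6.25 + 4 = 10.25
ceil(10.25) = 11

11


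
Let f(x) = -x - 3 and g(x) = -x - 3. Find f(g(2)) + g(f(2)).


f(g(2)) = 2
g(f(2)) = 2
Sum = 4

4


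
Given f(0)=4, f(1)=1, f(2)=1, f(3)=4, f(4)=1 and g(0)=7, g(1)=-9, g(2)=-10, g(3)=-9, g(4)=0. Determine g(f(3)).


f(3) = 4
g(4) = 0

0


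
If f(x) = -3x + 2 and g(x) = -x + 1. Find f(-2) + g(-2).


f(-2) = 8
g(-2) = 3
Sum = 11

11


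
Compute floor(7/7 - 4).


7/7 = 1
1 - 4 = -3
floor(-3) = -3

-3


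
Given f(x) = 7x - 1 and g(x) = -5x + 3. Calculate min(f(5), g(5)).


f(5) = 34
g(5) = -22
min = -22

-22


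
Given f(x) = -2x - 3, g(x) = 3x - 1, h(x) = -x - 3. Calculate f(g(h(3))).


h(3) = -6
g(-6) = -19
f(-19) = 35

35


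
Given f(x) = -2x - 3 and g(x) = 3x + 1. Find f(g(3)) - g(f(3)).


f(g(3)) = -23
g(f(3)) = -26
Difference = 3

3


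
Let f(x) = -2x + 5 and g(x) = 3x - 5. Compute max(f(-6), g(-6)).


f(-6) = 17
g(-6) = -23
max = 17

17


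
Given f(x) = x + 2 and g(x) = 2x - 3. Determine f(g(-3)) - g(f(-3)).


-2


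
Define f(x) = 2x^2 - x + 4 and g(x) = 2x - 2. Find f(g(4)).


g(4) = 6
f(6) = 2*(6)^2 - 1*(6) + 4 = 70

70


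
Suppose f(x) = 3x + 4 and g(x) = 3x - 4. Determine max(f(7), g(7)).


25


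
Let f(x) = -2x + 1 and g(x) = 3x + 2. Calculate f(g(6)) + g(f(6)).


-70


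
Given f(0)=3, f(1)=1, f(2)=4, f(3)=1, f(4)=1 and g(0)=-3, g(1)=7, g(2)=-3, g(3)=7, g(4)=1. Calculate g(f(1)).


f(1) = 1
g(1) = 7

7


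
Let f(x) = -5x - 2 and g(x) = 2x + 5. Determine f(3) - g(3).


f(3) = -17
g(3) = 11
Difference = -28

-28


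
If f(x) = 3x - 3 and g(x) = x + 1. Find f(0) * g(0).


f(0) = -3
g(0) = 1
Product = -3

-3


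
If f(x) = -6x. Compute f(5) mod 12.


f(5) = -30
-30 mod 12 = 6

6


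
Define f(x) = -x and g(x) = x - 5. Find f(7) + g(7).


-5


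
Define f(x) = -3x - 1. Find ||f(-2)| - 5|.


f(-2) = 5
|5| = 5
|5 - 5| = 0

0


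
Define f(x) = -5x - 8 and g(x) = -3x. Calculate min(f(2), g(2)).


f(2) = -18
g(2) = -6
min = -18

-18


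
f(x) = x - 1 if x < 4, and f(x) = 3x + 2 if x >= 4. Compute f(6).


20


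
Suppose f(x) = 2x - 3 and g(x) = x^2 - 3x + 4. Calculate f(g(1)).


g(1) = 2
f(2) = 1

1


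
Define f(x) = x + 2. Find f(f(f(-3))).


f(-3) = -1
f(-1) = 1
f(1) = 3

3


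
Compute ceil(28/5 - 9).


28/5 = 5.6
5.6 - 9 = -3.4
ceil(-3.4) = -3

-3


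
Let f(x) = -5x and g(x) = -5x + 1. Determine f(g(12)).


g(12) = -59
f(-59) = 295

295


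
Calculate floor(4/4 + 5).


4/4 = 1
1 + 5 = 6
floor(6) = 6

6


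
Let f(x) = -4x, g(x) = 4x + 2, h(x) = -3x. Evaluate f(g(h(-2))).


h(-2) = 6
g(6) = 26
f(26) = -104

-104


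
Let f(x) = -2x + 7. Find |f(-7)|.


21


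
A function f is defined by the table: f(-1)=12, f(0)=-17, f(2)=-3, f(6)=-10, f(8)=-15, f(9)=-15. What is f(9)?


Reading from the table at x = 9

-15


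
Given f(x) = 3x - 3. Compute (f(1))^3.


f(1) = 0
(0)^3 = 0

0


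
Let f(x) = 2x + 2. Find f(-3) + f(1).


f(-3) = -4
f(1) = 4
Sum = 0

0


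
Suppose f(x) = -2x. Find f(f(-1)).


-4


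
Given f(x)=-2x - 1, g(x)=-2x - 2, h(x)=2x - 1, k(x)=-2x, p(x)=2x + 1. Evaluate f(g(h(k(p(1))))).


p(1) = 3
k(3) = -6
h(-6) = -13
g(-13) = 24
f(24) = -49

-49


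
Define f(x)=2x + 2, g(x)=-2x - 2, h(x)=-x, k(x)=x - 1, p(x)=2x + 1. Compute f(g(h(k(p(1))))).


p(1) = 3
k(3) = 2
h(2) = -2
g(-2) = 2
f(2) = 6

6


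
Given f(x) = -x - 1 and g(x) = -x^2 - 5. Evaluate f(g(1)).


g(1) = -6
f(-6) = 5

5


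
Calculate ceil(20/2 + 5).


20/2 = 10
10 + 5 = 15
ceil(15) = 15

15


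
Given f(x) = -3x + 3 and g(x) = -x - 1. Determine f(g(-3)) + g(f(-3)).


f(g(-3)) = -3
g(f(-3)) = -13
Sum = -16

-16


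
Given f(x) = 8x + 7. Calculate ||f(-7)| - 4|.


f(-7) = -49
|-49| = 49
|49 - 4| = 45

45


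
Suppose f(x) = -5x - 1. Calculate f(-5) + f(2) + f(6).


f(-5) = 24
f(2) = -11
f(6) = -31
Sum = -18

-18


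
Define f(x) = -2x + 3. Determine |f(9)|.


f(9) = -15
|-15| = 15

15


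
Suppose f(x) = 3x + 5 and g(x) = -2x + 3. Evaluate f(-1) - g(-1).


f(-1) = 2
g(-1) = 5
Difference = -3

-3


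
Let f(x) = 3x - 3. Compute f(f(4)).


f(4) = 9
f(9) = 24

24


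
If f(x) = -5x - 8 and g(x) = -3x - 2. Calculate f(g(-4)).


g(-4) = 10
f(10) = -58

-58


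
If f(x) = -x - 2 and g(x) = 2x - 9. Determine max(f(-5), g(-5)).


f(-5) = 3
g(-5) = -19
max = 3

3


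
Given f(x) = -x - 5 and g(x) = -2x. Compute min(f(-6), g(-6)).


f(-6) = 1
g(-6) = 12
min = 1

1


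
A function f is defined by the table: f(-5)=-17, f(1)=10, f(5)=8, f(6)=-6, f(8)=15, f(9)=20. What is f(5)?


Reading from the table at x = 5

8


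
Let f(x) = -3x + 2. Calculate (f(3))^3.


f(3) = -7
(-7)^3 = -343

-343


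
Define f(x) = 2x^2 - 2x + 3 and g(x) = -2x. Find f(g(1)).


g(1) = -2
f(-2) = 2*(-2)^2 - 2*(-2) + 3 = 15

15


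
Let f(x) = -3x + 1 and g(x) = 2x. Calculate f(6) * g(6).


f(6) = -17
g(6) = 12
Product = -204

-204


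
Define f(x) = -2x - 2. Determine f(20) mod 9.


f(20) = -42
-42 mod 9 = 3

3


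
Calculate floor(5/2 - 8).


5/2 = 2.5
2.5 - 8 = -5.5
floor(-5.5) = -6

-6


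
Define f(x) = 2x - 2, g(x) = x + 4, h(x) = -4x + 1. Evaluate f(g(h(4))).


h(4) = -15
g(-15) = -11
f(-11) = -24

-24


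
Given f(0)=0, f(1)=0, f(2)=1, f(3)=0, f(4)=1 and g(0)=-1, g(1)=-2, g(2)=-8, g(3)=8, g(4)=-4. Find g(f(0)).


f(0) = 0
g(0) = -1

-1


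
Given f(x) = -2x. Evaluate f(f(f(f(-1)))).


f(-1) = 2
f(2) = -4
f(-4) = 8
f(8) = -16

-16


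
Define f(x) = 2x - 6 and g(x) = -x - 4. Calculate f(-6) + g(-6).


f(-6) = -18
g(-6) = 2
Sum = -16

-16


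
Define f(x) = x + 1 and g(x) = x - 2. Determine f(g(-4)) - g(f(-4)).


f(g(-4)) = -5
g(f(-4)) = -5
Difference = 0

0


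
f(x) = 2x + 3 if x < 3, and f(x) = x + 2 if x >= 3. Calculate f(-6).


-6 satisfies x < 3
f(-6) = -9

-9


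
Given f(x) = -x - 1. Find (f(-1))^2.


0


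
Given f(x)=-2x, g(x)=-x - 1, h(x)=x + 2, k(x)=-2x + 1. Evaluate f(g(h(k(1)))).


4


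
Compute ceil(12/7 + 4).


12/7 = 1.7143
1.7143 + 4 = 5.7143
ceil(5.7143) = 6

6


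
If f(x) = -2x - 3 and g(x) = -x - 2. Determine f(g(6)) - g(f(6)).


f(g(6)) = 13
g(f(6)) = 13
Difference = 0

0


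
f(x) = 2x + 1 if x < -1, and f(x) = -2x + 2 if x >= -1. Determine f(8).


8 satisfies x >= -1
f(8) = -14

-14


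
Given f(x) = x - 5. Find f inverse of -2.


Solve x - 5 = -2
x = (-2 + 5) / 1 = 3

3


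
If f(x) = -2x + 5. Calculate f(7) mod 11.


f(7) = -9
-9 mod 11 = 2

2


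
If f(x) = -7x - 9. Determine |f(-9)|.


f(-9) = 54
|54| = 54

54


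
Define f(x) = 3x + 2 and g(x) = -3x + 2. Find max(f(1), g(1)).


f(1) = 5
g(1) = -1
max = 5

5


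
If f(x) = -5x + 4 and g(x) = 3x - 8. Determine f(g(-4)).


g(-4) = -20
f(-20) = 104

104


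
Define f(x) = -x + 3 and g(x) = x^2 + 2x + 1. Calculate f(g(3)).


g(3) = 16
f(16) = -13

-13


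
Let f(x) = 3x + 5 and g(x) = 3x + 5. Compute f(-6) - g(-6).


f(-6) = -13
g(-6) = -13
Difference = 0

0


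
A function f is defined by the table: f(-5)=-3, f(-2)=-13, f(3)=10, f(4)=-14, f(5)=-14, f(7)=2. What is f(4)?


Reading from the table at x = 4

-14


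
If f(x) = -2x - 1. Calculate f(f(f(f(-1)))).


f(-1) = 1
f(1) = -3
f(-3) = 5
f(5) = -11

-11


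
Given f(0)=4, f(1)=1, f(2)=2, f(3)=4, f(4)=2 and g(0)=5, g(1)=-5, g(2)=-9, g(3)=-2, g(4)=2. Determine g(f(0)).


2


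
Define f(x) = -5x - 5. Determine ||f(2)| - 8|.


f(2) = -15
|-15| = 15
|15 - 8| = 7

7


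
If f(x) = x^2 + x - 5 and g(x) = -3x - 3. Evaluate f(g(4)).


g(4) = -15
f(-15) = 1*(-15)^2 + 1*(-15) - 5 = 205

205


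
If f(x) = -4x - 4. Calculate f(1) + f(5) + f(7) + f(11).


f(1) = -8
f(5) = -24
f(7) = -32
f(11) = -48
Sum = -112

-112


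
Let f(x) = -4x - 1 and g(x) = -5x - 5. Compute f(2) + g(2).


f(2) = -9
g(2) = -15
Sum = -24

-24


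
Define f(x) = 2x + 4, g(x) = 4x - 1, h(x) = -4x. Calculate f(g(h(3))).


-94


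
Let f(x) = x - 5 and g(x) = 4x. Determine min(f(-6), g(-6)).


f(-6) = -11
g(-6) = -24
min = -24

-24


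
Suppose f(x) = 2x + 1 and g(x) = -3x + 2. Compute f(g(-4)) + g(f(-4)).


52


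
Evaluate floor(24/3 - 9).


24/3 = 8
8 - 9 = -1
floor(-1) = -1

-1


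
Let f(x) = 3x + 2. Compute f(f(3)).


f(3) = 11
f(11) = 35

35


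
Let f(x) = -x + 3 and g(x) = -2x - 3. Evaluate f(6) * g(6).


45


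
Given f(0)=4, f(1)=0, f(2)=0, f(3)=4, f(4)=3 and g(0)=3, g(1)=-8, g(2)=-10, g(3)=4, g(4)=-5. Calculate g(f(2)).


3


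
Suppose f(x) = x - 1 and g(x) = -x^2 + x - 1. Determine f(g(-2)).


g(-2) = -7
f(-7) = -8

-8


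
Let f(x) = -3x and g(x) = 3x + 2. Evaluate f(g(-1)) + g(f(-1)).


f(g(-1)) = 3
g(f(-1)) = 11
Sum = 14

14


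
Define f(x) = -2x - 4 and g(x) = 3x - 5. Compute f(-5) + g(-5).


f(-5) = 6
g(-5) = -20
Sum = -14

-14


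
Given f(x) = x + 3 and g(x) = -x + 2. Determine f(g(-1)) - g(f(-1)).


6


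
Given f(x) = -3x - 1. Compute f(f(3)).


f(3) = -10
f(-10) = 29

29


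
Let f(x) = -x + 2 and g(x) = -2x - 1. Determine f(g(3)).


g(3) = -7
f(-7) = 9

9


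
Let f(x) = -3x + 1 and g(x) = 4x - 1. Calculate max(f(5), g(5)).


f(5) = -14
g(5) = 19
max = 19

19


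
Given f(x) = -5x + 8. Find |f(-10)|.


f(-10) = 58
|58| = 58

58


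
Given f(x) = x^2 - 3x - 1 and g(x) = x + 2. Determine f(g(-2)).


g(-2) = 0
f(0) = 1*(0)^2 - 3*(0) - 1 = -1

-1


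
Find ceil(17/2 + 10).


17/2 = 8.5
8.5 + 10 = 18.5
ceil(18.5) = 19

19


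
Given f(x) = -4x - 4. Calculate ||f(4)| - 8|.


f(4) = -20
|-20| = 20
|20 - 8| = 12

12


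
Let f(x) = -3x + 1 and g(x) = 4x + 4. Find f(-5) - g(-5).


f(-5) = 16
g(-5) = -16
Difference = 32

32


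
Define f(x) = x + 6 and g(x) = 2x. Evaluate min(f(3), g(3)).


f(3) = 9
g(3) = 6
min = 6

6


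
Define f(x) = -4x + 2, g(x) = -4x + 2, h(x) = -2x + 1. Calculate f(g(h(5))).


h(5) = -9
g(-9) = 38
f(38) = -150

-150


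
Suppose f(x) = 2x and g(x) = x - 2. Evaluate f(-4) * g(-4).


f(-4) = -8
g(-4) = -6
Product = 48

48


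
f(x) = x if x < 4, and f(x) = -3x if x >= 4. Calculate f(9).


-27


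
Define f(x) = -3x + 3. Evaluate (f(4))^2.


f(4) = -9
(-9)^2 = 81

81


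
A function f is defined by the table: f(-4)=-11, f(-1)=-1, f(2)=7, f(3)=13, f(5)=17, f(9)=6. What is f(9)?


Reading from the table at x = 9

6


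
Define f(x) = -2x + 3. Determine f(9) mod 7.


f(9) = -15
-15 mod 7 = 6

6


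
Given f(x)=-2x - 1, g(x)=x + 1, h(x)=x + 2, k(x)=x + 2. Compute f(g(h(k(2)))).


k(2) = 4
h(4) = 6
g(6) = 7
f(7) = -15

-15


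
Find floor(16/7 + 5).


16/7 = 2.2857
2.2857 + 5 = 7.2857
floor(7.2857) = 7

7


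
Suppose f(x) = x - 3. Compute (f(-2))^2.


f(-2) = -5
(-5)^2 = 25

25


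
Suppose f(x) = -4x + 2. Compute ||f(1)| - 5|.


f(1) = -2
|-2| = 2
|2 - 5| = 3

3


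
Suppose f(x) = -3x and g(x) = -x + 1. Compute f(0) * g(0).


0


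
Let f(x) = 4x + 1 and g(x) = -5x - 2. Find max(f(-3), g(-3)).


f(-3) = -11
g(-3) = 13
max = 13

13


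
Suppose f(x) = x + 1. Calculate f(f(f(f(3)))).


f(3) = 4
f(4) = 5
f(5) = 6
f(6) = 7

7


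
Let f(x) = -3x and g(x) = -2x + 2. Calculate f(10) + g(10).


-48


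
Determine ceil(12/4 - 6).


12/4 = 3
3 - 6 = -3
ceil(-3) = -3

-3


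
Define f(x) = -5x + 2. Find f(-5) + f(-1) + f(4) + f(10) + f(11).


f(-5) = 27
f(-1) = 7
f(4) = -18
f(10) = -48
f(11) = -53
Sum = -85

-85


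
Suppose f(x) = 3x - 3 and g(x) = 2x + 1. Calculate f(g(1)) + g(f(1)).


f(g(1)) = 6
g(f(1)) = 1
Sum = 7

7


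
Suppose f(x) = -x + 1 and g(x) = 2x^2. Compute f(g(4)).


g(4) = 32
f(32) = -31

-31


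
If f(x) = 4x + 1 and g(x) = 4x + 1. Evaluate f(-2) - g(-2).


0


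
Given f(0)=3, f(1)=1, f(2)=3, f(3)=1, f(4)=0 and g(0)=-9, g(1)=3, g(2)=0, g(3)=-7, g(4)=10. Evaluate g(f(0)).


f(0) = 3
g(3) = -7

-7


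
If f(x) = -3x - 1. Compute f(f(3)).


f(3) = -10
f(-10) = 29

29


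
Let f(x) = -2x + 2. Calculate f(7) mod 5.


3


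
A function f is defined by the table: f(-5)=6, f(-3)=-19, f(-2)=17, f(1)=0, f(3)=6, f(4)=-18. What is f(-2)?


Reading from the table at x = -2

17


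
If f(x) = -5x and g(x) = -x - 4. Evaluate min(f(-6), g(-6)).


f(-6) = 30
g(-6) = 2
min = 2

2


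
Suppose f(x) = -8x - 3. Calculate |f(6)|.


51


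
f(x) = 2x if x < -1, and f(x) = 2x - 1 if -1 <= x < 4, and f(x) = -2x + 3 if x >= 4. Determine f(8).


8 satisfies x >= 4
f(8) = -13

-13


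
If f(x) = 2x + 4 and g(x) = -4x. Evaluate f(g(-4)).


g(-4) = 16
f(16) = 36

36


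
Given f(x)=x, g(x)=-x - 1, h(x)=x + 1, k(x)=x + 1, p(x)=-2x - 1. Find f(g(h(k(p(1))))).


p(1) = -3
k(-3) = -2
h(-2) = -1
g(-1) = 0
f(0) = 0

0


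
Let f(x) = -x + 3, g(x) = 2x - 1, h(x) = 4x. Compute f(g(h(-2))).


20


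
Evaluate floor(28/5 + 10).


28/5 = 5.6
5.6 + 10 = 15.6
floor(15.6) = 15

15


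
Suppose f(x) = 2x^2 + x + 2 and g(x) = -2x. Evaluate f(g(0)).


g(0) = 0
f(0) = 2*(0)^2 + 1*(0) + 2 = 2

2


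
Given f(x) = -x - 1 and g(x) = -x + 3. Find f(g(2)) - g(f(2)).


f(g(2)) = -2
g(f(2)) = 6
Difference = -8

-8


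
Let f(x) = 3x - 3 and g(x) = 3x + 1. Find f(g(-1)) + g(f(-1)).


-26


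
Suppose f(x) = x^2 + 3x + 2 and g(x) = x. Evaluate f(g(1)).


g(1) = 1
f(1) = 1*(1)^2 + 3*(1) + 2 = 6

6
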